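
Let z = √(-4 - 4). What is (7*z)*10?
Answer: 140*I*√2 ≈ 197.99*I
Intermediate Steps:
z = 2*I*√2 (z = √(-8) = 2*I*√2 ≈ 2.8284*I)
(7*z)*10 = (7*(2*I*√2))*10 = (14*I*√2)*10 = 140*I*√2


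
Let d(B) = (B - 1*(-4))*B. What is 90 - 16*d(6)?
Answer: -870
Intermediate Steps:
d(B) = B*(4 + B) (d(B) = (B + 4)*B = (4 + B)*B = B*(4 + B))
90 - 16*d(6) = 90 - 96*(4 + 6) = 90 - 96*10 = 90 - 16*60 = 90 - 960 = -870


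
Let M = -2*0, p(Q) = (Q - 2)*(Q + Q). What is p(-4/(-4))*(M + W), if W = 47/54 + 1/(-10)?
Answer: -208/135 ≈ -1.5407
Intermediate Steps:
W = 104/135 (W = 47*(1/54) + 1*(-⅒) = 47/54 - ⅒ = 104/135 ≈ 0.77037)
p(Q) = 2*Q*(-2 + Q) (p(Q) = (-2 + Q)*(2*Q) = 2*Q*(-2 + Q))
M = 0
p(-4/(-4))*(M + W) = (2*(-4/(-4))*(-2 - 4/(-4)))*(0 + 104/135) = (2*(-4*(-¼))*(-2 - 4*(-¼)))*(104/135) = (2*1*(-2 + 1))*(104/135) = (2*1*(-1))*(104/135) = -2*104/135 = -208/135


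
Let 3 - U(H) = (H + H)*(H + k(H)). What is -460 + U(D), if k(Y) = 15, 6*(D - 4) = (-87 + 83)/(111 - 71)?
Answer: -1094821/1800 ≈ -608.23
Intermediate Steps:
D = 239/60 (D = 4 + ((-87 + 83)/(111 - 71))/6 = 4 + (-4/40)/6 = 4 + (-4*1/40)/6 = 4 + (1/6)*(-1/10) = 4 - 1/60 = 239/60 ≈ 3.9833)
U(H) = 3 - 2*H*(15 + H) (U(H) = 3 - (H + H)*(H + 15) = 3 - 2*H*(15 + H))
-460 + U(D) = -460 + (3 - 30*239/60 - 2*(239/60)**2) = -460 + (3 - 239/2 - 2*57121/3600) = -460 + (3 - 239/2 - 57121/1800) = -460 - 266821/1800 = -1094821/1800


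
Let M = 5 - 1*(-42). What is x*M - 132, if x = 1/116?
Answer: -15265/116 ≈ -131.59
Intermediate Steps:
x = 1/116 ≈ 0.0086207
M = 47 (M = 5 + 42 = 47)
x*M - 132 = (1/116)*47 - 132 = 47/116 - 132 = -15265/116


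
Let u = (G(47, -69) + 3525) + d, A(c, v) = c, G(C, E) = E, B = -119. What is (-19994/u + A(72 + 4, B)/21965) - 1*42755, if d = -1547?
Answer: -77965514687/1823095 ≈ -42766.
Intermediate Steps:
u = 1909 (u = (-69 + 3525) - 1547 = 3456 - 1547 = 1909)
(-19994/u + A(72 + 4, B)/21965) - 1*42755 = (-19994/1909 + (72 + 4)/21965) - 1*42755 = (-19994*1/1909 + 76*(1/21965)) - 42755 = (-19994/1909 + 76/21965) - 42755 = -19087962/1823095 - 42755 = -77965514687/1823095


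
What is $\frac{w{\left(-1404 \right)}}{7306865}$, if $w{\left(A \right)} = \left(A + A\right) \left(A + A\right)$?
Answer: $\frac{7884864}{7306865} \approx 1.0791$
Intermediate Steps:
$w{\left(A \right)} = 4 A^{2}$ ($w{\left(A \right)} = 2 A 2 A = 4 A^{2}$)
$\frac{w{\left(-1404 \right)}}{7306865} = \frac{4 \left(-1404\right)^{2}}{7306865} = 4 \cdot 1971216 \cdot \frac{1}{7306865} = 7884864 \cdot \frac{1}{7306865} = \frac{7884864}{7306865}$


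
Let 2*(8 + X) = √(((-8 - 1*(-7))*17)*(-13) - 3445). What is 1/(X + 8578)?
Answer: 4285/36722853 - I*√806/73445706 ≈ 0.00011668 - 3.8655e-7*I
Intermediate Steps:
X = -8 + I*√806 (X = -8 + √(((-8 - 1*(-7))*17)*(-13) - 3445)/2 = -8 + √(((-8 + 7)*17)*(-13) - 3445)/2 = -8 + √(-1*17*(-13) - 3445)/2 = -8 + √(-17*(-13) - 3445)/2 = -8 + √(221 - 3445)/2 = -8 + √(-3224)/2 = -8 + (2*I*√806)/2 = -8 + I*√806 ≈ -8.0 + 28.39*I)
1/(X + 8578) = 1/((-8 + I*√806) + 8578) = 1/(8570 + I*√806)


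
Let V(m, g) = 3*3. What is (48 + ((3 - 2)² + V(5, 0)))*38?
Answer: 2204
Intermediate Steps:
V(m, g) = 9
(48 + ((3 - 2)² + V(5, 0)))*38 = (48 + ((3 - 2)² + 9))*38 = (48 + (1² + 9))*38 = (48 + (1 + 9))*38 = (48 + 10)*38 = 58*38 = 2204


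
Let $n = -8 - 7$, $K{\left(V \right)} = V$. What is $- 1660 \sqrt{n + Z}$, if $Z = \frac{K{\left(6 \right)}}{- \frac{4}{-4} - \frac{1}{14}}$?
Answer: $- \frac{1660 i \sqrt{1443}}{13} \approx - 4850.6 i$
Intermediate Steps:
$Z = \frac{84}{13}$ ($Z = \frac{6}{- \frac{4}{-4} - \frac{1}{14}} = \frac{6}{\left(-4\right) \left(- \frac{1}{4}\right) - \frac{1}{14}} = \frac{6}{1 - \frac{1}{14}} = \frac{6}{\frac{13}{14}} = 6 \cdot \frac{14}{13} = \frac{84}{13} \approx 6.4615$)
$n = -15$ ($n = -8 - 7 = -15$)
$- 1660 \sqrt{n + Z} = - 1660 \sqrt{-15 + \frac{84}{13}} = - 1660 \sqrt{- \frac{111}{13}} = - 1660 \frac{i \sqrt{1443}}{13} = - \frac{1660 i \sqrt{1443}}{13}$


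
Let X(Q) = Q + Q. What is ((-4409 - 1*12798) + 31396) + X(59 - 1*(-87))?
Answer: 14481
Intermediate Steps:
X(Q) = 2*Q
((-4409 - 1*12798) + 31396) + X(59 - 1*(-87)) = ((-4409 - 1*12798) + 31396) + 2*(59 - 1*(-87)) = ((-4409 - 12798) + 31396) + 2*(59 + 87) = (-17207 + 31396) + 2*146 = 14189 + 292 = 14481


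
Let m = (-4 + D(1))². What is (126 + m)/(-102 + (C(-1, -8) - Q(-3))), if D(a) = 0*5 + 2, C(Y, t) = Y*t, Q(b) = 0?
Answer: -65/47 ≈ -1.3830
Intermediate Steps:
D(a) = 2 (D(a) = 0 + 2 = 2)
m = 4 (m = (-4 + 2)² = (-2)² = 4)
(126 + m)/(-102 + (C(-1, -8) - Q(-3))) = (126 + 4)/(-102 + (-1*(-8) - 1*0)) = 130/(-102 + (8 + 0)) = 130/(-102 + 8) = 130/(-94) = 130*(-1/94) = -65/47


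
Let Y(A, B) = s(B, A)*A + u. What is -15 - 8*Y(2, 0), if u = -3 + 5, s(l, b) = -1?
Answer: -15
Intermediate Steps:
u = 2
Y(A, B) = 2 - A (Y(A, B) = -A + 2 = 2 - A)
-15 - 8*Y(2, 0) = -15 - 8*(2 - 1*2) = -15 - 8*(2 - 2) = -15 - 8*0 = -15 + 0 = -15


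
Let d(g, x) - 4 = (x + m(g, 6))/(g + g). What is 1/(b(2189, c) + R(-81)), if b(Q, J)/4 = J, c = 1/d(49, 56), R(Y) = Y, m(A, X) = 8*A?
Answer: -15/1208 ≈ -0.012417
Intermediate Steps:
d(g, x) = 4 + (x + 8*g)/(2*g) (d(g, x) = 4 + (x + 8*g)/(g + g) = 4 + (x + 8*g)/((2*g)) = 4 + (x + 8*g)*(1/(2*g)) = 4 + (x + 8*g)/(2*g))
c = 7/60 (c = 1/(8 + (½)*56/49) = 1/(8 + (½)*56*(1/49)) = 1/(8 + 4/7) = 1/(60/7) = 7/60 ≈ 0.11667)
b(Q, J) = 4*J
1/(b(2189, c) + R(-81)) = 1/(4*(7/60) - 81) = 1/(7/15 - 81) = 1/(-1208/15) = -15/1208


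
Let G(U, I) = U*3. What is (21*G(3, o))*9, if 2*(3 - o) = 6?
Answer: 1701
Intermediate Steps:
o = 0 (o = 3 - 1/2*6 = 3 - 3 = 0)
G(U, I) = 3*U
(21*G(3, o))*9 = (21*(3*3))*9 = (21*9)*9 = 189*9 = 1701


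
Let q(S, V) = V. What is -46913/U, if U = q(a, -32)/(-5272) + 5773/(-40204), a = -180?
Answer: 54040585916/158417 ≈ 3.4113e+5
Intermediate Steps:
U = -158417/1151932 (U = -32/(-5272) + 5773/(-40204) = -32*(-1/5272) + 5773*(-1/40204) = 4/659 - 251/1748 = -158417/1151932 ≈ -0.13752)
-46913/U = -46913/(-158417/1151932) = -46913*(-1151932/158417) = 54040585916/158417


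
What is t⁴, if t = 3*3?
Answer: 6561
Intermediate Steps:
t = 9
t⁴ = 9⁴ = 6561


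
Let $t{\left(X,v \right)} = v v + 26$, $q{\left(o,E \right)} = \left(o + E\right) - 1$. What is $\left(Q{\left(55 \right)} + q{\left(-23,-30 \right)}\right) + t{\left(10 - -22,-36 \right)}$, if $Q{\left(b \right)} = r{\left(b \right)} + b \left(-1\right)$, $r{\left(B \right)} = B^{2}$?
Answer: $4238$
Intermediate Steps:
$q{\left(o,E \right)} = -1 + E + o$ ($q{\left(o,E \right)} = \left(E + o\right) - 1 = -1 + E + o$)
$t{\left(X,v \right)} = 26 + v^{2}$ ($t{\left(X,v \right)} = v^{2} + 26 = 26 + v^{2}$)
$Q{\left(b \right)} = b^{2} - b$ ($Q{\left(b \right)} = b^{2} + b \left(-1\right) = b^{2} - b$)
$\left(Q{\left(55 \right)} + q{\left(-23,-30 \right)}\right) + t{\left(10 - -22,-36 \right)} = \left(55 \left(-1 + 55\right) - 54\right) + \left(26 + \left(-36\right)^{2}\right) = \left(55 \cdot 54 - 54\right) + \left(26 + 1296\right) = \left(2970 - 54\right) + 1322 = 2916 + 1322 = 4238$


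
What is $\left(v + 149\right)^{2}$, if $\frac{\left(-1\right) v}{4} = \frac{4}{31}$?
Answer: $\frac{21187609}{961} \approx 22047.0$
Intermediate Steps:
$v = - \frac{16}{31}$ ($v = - 4 \cdot \frac{4}{31} = - 4 \cdot 4 \cdot \frac{1}{31} = \left(-4\right) \frac{4}{31} = - \frac{16}{31} \approx -0.51613$)
$\left(v + 149\right)^{2} = \left(- \frac{16}{31} + 149\right)^{2} = \left(\frac{4603}{31}\right)^{2} = \frac{21187609}{961}$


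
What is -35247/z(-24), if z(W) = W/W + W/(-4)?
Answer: -35247/7 ≈ -5035.3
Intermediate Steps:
z(W) = 1 - W/4 (z(W) = 1 + W*(-¼) = 1 - W/4)
-35247/z(-24) = -35247/(1 - ¼*(-24)) = -35247/(1 + 6) = -35247/7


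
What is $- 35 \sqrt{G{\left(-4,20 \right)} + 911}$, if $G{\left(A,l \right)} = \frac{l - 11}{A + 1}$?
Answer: $- 70 \sqrt{227} \approx -1054.7$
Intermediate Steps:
$G{\left(A,l \right)} = \frac{-11 + l}{1 + A}$
$- 35 \sqrt{G{\left(-4,20 \right)} + 911} = - 35 \sqrt{\frac{-11 + 20}{1 - 4} + 911} = - 35 \sqrt{\frac{1}{-3} \cdot 9 + 911} = - 35 \sqrt{\left(- \frac{1}{3}\right) 9 + 911} = - 35 \sqrt{-3 + 911} = - 35 \sqrt{908} = - 35 \cdot 2 \sqrt{227} = - 70 \sqrt{227}$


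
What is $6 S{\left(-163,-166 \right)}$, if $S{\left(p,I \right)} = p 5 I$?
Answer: $811740$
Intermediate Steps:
$S{\left(p,I \right)} = 5 I p$ ($S{\left(p,I \right)} = 5 p I = 5 I p$)
$6 S{\left(-163,-166 \right)} = 6 \cdot 5 \left(-166\right) \left(-163\right) = 6 \cdot 135290 = 811740$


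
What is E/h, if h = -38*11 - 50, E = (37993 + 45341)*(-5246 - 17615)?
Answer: 317516429/78 ≈ 4.0707e+6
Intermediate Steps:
E = -1905098574 (E = 83334*(-22861) = -1905098574)
h = -468 (h = -418 - 50 = -468)
E/h = -1905098574/(-468) = -1905098574*(-1/468) = 317516429/78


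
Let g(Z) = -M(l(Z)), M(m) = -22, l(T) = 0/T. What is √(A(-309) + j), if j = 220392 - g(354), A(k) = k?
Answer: √220061 ≈ 469.11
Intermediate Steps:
l(T) = 0
g(Z) = 22 (g(Z) = -1*(-22) = 22)
j = 220370 (j = 220392 - 1*22 = 220392 - 22 = 220370)
√(A(-309) + j) = √(-309 + 220370) = √220061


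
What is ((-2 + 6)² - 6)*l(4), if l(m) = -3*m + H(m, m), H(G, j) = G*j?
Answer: 40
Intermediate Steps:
l(m) = m² - 3*m (l(m) = -3*m + m*m = -3*m + m² = m² - 3*m)
((-2 + 6)² - 6)*l(4) = ((-2 + 6)² - 6)*(4*(-3 + 4)) = (4² - 6)*(4*1) = (16 - 6)*4 = 10*4 = 40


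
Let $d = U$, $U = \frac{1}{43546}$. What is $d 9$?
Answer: $\frac{9}{43546} \approx 0.00020668$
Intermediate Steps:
$U = \frac{1}{43546} \approx 2.2964 \cdot 10^{-5}$
$d = \frac{1}{43546} \approx 2.2964 \cdot 10^{-5}$
$d 9 = \frac{1}{43546} \cdot 9 = \frac{9}{43546}$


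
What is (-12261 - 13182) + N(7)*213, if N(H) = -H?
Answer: -26934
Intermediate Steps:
(-12261 - 13182) + N(7)*213 = (-12261 - 13182) - 1*7*213 = -25443 - 7*213 = -25443 - 1491 = -26934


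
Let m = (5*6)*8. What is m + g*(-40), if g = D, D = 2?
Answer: 160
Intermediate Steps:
g = 2
m = 240 (m = 30*8 = 240)
m + g*(-40) = 240 + 2*(-40) = 240 - 80 = 160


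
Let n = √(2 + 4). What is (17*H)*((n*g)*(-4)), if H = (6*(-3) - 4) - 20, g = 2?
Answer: 5712*√6 ≈ 13991.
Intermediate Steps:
n = √6 ≈ 2.4495
H = -42 (H = (-18 - 4) - 20 = -22 - 20 = -42)
(17*H)*((n*g)*(-4)) = (17*(-42))*((√6*2)*(-4)) = -714*2*√6*(-4) = -(-5712)*√6 = 5712*√6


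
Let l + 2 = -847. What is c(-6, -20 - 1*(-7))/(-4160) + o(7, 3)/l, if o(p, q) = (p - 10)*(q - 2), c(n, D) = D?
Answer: 603/90560 ≈ 0.0066586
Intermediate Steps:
l = -849 (l = -2 - 847 = -849)
o(p, q) = (-10 + p)*(-2 + q)
c(-6, -20 - 1*(-7))/(-4160) + o(7, 3)/l = (-20 - 1*(-7))/(-4160) + (20 - 10*3 - 2*7 + 7*3)/(-849) = (-20 + 7)*(-1/4160) + (20 - 30 - 14 + 21)*(-1/849) = -13*(-1/4160) - 3*(-1/849) = 1/320 + 1/283 = 603/90560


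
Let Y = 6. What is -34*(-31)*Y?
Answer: 6324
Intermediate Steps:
-34*(-31)*Y = -34*(-31)*6 = -(-1054)*6 = -1*(-6324) = 6324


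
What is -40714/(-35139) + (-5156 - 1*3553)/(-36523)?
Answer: 1793022973/1283381697 ≈ 1.3971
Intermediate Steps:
-40714/(-35139) + (-5156 - 1*3553)/(-36523) = -40714*(-1/35139) + (-5156 - 3553)*(-1/36523) = 40714/35139 - 8709*(-1/36523) = 40714/35139 + 8709/36523 = 1793022973/1283381697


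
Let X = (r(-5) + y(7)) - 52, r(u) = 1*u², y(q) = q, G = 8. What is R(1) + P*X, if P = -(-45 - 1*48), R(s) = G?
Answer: -1852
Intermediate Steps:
R(s) = 8
r(u) = u²
P = 93 (P = -(-45 - 48) = -1*(-93) = 93)
X = -20 (X = ((-5)² + 7) - 52 = (25 + 7) - 52 = 32 - 52 = -20)
R(1) + P*X = 8 + 93*(-20) = 8 - 1860 = -1852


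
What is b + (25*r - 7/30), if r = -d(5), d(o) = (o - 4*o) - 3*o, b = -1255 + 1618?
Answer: 33383/30 ≈ 1112.8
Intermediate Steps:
b = 363
d(o) = -6*o (d(o) = -3*o - 3*o = -6*o)
r = 30 (r = -(-6)*5 = -1*(-30) = 30)
b + (25*r - 7/30) = 363 + (25*30 - 7/30) = 363 + (750 - 7*1/30) = 363 + (750 - 7/30) = 363 + 22493/30 = 33383/30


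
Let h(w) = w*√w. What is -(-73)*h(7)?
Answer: 511*√7 ≈ 1352.0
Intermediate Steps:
h(w) = w^(3/2)
-(-73)*h(7) = -(-73)*7^(3/2) = -(-73)*7*√7 = -(-511)*√7 = 511*√7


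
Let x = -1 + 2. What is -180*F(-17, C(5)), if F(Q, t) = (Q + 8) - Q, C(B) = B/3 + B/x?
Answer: -1440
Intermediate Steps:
x = 1
C(B) = 4*B/3 (C(B) = B/3 + B/1 = B*(1/3) + B*1 = B/3 + B = 4*B/3)
F(Q, t) = 8 (F(Q, t) = (8 + Q) - Q = 8)
-180*F(-17, C(5)) = -180*8 = -1440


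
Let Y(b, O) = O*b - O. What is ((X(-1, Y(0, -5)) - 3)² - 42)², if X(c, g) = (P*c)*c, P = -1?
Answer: 676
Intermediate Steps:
Y(b, O) = -O + O*b
X(c, g) = -c² (X(c, g) = (-c)*c = -c²)
((X(-1, Y(0, -5)) - 3)² - 42)² = ((-1*(-1)² - 3)² - 42)² = ((-1*1 - 3)² - 42)² = ((-1 - 3)² - 42)² = ((-4)² - 42)² = (16 - 42)² = (-26)² = 676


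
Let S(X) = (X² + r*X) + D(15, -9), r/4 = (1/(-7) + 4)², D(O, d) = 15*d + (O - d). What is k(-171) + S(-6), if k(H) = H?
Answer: -29550/49 ≈ -603.06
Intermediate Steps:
D(O, d) = O + 14*d
r = 2916/49 (r = 4*(1/(-7) + 4)² = 4*(-⅐ + 4)² = 4*(27/7)² = 4*(729/49) = 2916/49 ≈ 59.510)
S(X) = -111 + X² + 2916*X/49 (S(X) = (X² + 2916*X/49) + (15 + 14*(-9)) = (X² + 2916*X/49) + (15 - 126) = (X² + 2916*X/49) - 111 = -111 + X² + 2916*X/49)
k(-171) + S(-6) = -171 + (-111 + (-6)² + (2916/49)*(-6)) = -171 + (-111 + 36 - 17496/49) = -171 - 21171/49 = -29550/49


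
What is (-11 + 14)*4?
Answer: 12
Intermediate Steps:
(-11 + 14)*4 = 3*4 = 12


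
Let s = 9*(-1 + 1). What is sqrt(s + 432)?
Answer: 12*sqrt(3) ≈ 20.785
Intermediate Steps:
s = 0 (s = 9*0 = 0)
sqrt(s + 432) = sqrt(0 + 432) = sqrt(432) = 12*sqrt(3)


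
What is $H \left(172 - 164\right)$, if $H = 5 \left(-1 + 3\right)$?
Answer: $80$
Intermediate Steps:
$H = 10$ ($H = 5 \cdot 2 = 10$)
$H \left(172 - 164\right) = 10 \left(172 - 164\right) = 10 \cdot 8 = 80$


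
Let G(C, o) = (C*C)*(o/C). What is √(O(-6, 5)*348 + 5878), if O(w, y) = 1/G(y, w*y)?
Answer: 2*√36723/5 ≈ 76.653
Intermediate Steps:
G(C, o) = C*o (G(C, o) = C²*(o/C) = C*o)
O(w, y) = 1/(w*y²) (O(w, y) = 1/(y*(w*y)) = 1/(w*y²))
√(O(-6, 5)*348 + 5878) = √((1/(-6*5²))*348 + 5878) = √(-⅙*1/25*348 + 5878) = √(-1/150*348 + 5878) = √(-58/25 + 5878) = √(146892/25) = 2*√36723/5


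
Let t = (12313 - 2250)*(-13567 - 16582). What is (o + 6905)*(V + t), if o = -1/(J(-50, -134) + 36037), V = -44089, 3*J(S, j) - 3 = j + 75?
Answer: -226397715930287472/108055 ≈ -2.0952e+12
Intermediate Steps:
J(S, j) = 26 + j/3 (J(S, j) = 1 + (j + 75)/3 = 1 + (75 + j)/3 = 1 + (25 + j/3) = 26 + j/3)
t = -303389387 (t = 10063*(-30149) = -303389387)
o = -3/108055 (o = -1/((26 + (⅓)*(-134)) + 36037) = -1/((26 - 134/3) + 36037) = -1/(-56/3 + 36037) = -1/108055/3 = -1*3/108055 = -3/108055 ≈ -2.7764e-5)
(o + 6905)*(V + t) = (-3/108055 + 6905)*(-44089 - 303389387) = (746119772/108055)*(-303433476) = -226397715930287472/108055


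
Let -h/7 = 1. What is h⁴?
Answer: 2401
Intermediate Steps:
h = -7 (h = -7*1 = -7)
h⁴ = (-7)⁴ = 2401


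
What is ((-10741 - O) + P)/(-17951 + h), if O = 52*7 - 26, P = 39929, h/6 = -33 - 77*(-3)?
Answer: -28850/16763 ≈ -1.7211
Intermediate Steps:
h = 1188 (h = 6*(-33 - 77*(-3)) = 6*(-33 + 231) = 6*198 = 1188)
O = 338 (O = 364 - 26 = 338)
((-10741 - O) + P)/(-17951 + h) = ((-10741 - 1*338) + 39929)/(-17951 + 1188) = ((-10741 - 338) + 39929)/(-16763) = (-11079 + 39929)*(-1/16763) = 28850*(-1/16763) = -28850/16763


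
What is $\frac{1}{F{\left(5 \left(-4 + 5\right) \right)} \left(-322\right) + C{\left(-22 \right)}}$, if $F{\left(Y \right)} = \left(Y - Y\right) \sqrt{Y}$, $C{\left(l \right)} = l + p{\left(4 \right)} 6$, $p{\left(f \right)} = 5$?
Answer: $\frac{1}{8} \approx 0.125$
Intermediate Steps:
$C{\left(l \right)} = 30 + l$ ($C{\left(l \right)} = l + 5 \cdot 6 = l + 30 = 30 + l$)
$F{\left(Y \right)} = 0$ ($F{\left(Y \right)} = 0 \sqrt{Y} = 0$)
$\frac{1}{F{\left(5 \left(-4 + 5\right) \right)} \left(-322\right) + C{\left(-22 \right)}} = \frac{1}{0 \left(-322\right) + \left(30 - 22\right)} = \frac{1}{0 + 8} = \frac{1}{8}$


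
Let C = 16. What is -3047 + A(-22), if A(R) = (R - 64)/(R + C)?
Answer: -9098/3 ≈ -3032.7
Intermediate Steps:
A(R) = (-64 + R)/(16 + R) (A(R) = (R - 64)/(R + 16) = (-64 + R)/(16 + R))
-3047 + A(-22) = -3047 + (-64 - 22)/(16 - 22) = -3047 - 86/(-6) = -3047 - ⅙*(-86) = -3047 + 43/3 = -9098/3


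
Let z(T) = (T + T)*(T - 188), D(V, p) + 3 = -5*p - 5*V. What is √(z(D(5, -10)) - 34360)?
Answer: 8*I*√651 ≈ 204.12*I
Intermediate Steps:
D(V, p) = -3 - 5*V - 5*p (D(V, p) = -3 + (-5*p - 5*V) = -3 + (-5*V - 5*p) = -3 - 5*V - 5*p)
z(T) = 2*T*(-188 + T) (z(T) = (2*T)*(-188 + T) = 2*T*(-188 + T))
√(z(D(5, -10)) - 34360) = √(2*(-3 - 5*5 - 5*(-10))*(-188 + (-3 - 5*5 - 5*(-10))) - 34360) = √(2*(-3 - 25 + 50)*(-188 + (-3 - 25 + 50)) - 34360) = √(2*22*(-188 + 22) - 34360) = √(2*22*(-166) - 34360) = √(-7304 - 34360) = √(-41664) = 8*I*√651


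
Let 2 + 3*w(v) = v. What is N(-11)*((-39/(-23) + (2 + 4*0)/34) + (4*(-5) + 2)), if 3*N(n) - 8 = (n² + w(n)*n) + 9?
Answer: -3538064/3519 ≈ -1005.4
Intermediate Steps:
w(v) = -⅔ + v/3
N(n) = 17/3 + n²/3 + n*(-⅔ + n/3)/3 (N(n) = 8/3 + ((n² + (-⅔ + n/3)*n) + 9)/3 = 8/3 + ((n² + n*(-⅔ + n/3)) + 9)/3 = 8/3 + (9 + n² + n*(-⅔ + n/3))/3 = 8/3 + (3 + n²/3 + n*(-⅔ + n/3)/3) = 17/3 + n²/3 + n*(-⅔ + n/3)/3)
N(-11)*((-39/(-23) + (2 + 4*0)/34) + (4*(-5) + 2)) = (17/3 - 2/9*(-11) + (4/9)*(-11)²)*((-39/(-23) + (2 + 4*0)/34) + (4*(-5) + 2)) = (17/3 + 22/9 + (4/9)*121)*((-39*(-1/23) + (2 + 0)*(1/34)) + (-20 + 2)) = (17/3 + 22/9 + 484/9)*((39/23 + 2*(1/34)) - 18) = 557*((39/23 + 1/17) - 18)/9 = 557*(686/391 - 18)/9 = (557/9)*(-6352/391) = -3538064/3519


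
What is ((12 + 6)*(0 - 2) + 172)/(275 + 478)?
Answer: 136/753 ≈ 0.18061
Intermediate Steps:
((12 + 6)*(0 - 2) + 172)/(275 + 478) = (18*(-2) + 172)/753 = (-36 + 172)*(1/753) = 136*(1/753) = 136/753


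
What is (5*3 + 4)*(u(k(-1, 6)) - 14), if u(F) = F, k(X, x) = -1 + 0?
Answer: -285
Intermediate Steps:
k(X, x) = -1
(5*3 + 4)*(u(k(-1, 6)) - 14) = (5*3 + 4)*(-1 - 14) = (15 + 4)*(-15) = 19*(-15) = -285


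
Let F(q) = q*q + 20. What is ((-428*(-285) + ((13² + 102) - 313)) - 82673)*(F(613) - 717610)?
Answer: -13421601565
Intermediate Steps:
F(q) = 20 + q² (F(q) = q² + 20 = 20 + q²)
((-428*(-285) + ((13² + 102) - 313)) - 82673)*(F(613) - 717610) = ((-428*(-285) + ((13² + 102) - 313)) - 82673)*((20 + 613²) - 717610) = ((121980 + ((169 + 102) - 313)) - 82673)*((20 + 375769) - 717610) = ((121980 + (271 - 313)) - 82673)*(375789 - 717610) = ((121980 - 42) - 82673)*(-341821) = (121938 - 82673)*(-341821) = 39265*(-341821) = -13421601565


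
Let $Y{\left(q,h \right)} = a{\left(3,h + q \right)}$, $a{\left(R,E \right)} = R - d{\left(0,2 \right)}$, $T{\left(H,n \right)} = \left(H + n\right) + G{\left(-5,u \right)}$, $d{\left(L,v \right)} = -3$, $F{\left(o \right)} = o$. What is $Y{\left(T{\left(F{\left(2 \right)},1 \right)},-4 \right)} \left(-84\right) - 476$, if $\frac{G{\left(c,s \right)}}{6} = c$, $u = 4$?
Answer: $-980$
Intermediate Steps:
$G{\left(c,s \right)} = 6 c$
$T{\left(H,n \right)} = -30 + H + n$ ($T{\left(H,n \right)} = \left(H + n\right) + 6 \left(-5\right) = \left(H + n\right) - 30 = -30 + H + n$)
$a{\left(R,E \right)} = 3 + R$ ($a{\left(R,E \right)} = R - -3 = R + 3 = 3 + R$)
$Y{\left(q,h \right)} = 6$ ($Y{\left(q,h \right)} = 3 + 3 = 6$)
$Y{\left(T{\left(F{\left(2 \right)},1 \right)},-4 \right)} \left(-84\right) - 476 = 6 \left(-84\right) - 476 = -504 - 476 = -980$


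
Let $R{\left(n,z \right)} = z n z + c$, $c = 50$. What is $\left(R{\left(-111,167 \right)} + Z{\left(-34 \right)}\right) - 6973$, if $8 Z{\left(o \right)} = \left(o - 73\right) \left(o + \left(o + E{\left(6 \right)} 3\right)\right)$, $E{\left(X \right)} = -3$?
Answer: $- \frac{24812577}{8} \approx -3.1016 \cdot 10^{6}$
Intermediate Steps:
$R{\left(n,z \right)} = 50 + n z^{2}$ ($R{\left(n,z \right)} = z n z + 50 = n z z + 50 = n z^{2} + 50 = 50 + n z^{2}$)
$Z{\left(o \right)} = \frac{\left(-73 + o\right) \left(-9 + 2 o\right)}{8}$ ($Z{\left(o \right)} = \frac{\left(o - 73\right) \left(o + \left(o - 9\right)\right)}{8} = \frac{\left(-73 + o\right) \left(o + \left(o - 9\right)\right)}{8} = \frac{\left(-73 + o\right) \left(o + \left(-9 + o\right)\right)}{8} = \frac{\left(-73 + o\right) \left(-9 + 2 o\right)}{8}$)
$\left(R{\left(-111,167 \right)} + Z{\left(-34 \right)}\right) - 6973 = \left(\left(50 - 111 \cdot 167^{2}\right) + \left(\frac{657}{8} - - \frac{2635}{4} + \frac{\left(-34\right)^{2}}{4}\right)\right) - 6973 = \left(\left(50 - 3095679\right) + \left(\frac{657}{8} + \frac{2635}{4} + \frac{1}{4} \cdot 1156\right)\right) - 6973 = \left(\left(50 - 3095679\right) + \left(\frac{657}{8} + \frac{2635}{4} + 289\right)\right) - 6973 = \left(-3095629 + \frac{8239}{8}\right) - 6973 = - \frac{24756793}{8} - 6973 = - \frac{24812577}{8}$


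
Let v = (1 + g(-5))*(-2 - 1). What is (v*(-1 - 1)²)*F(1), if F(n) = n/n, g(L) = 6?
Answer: -84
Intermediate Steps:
v = -21 (v = (1 + 6)*(-2 - 1) = 7*(-3) = -21)
F(n) = 1
(v*(-1 - 1)²)*F(1) = -21*(-1 - 1)²*1 = -21*(-2)²*1 = -21*4*1 = -84*1 = -84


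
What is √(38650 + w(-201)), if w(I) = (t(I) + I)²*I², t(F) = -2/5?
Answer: √40969559899/5 ≈ 40482.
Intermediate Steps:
t(F) = -⅖ (t(F) = -2*⅕ = -⅖)
w(I) = I²*(-⅖ + I)² (w(I) = (-⅖ + I)²*I² = I²*(-⅖ + I)²)
√(38650 + w(-201)) = √(38650 + (1/25)*(-201)²*(-2 + 5*(-201))²) = √(38650 + (1/25)*40401*(-2 - 1005)²) = √(38650 + (1/25)*40401*(-1007)²) = √(38650 + (1/25)*40401*1014049) = √(38650 + 40968593649/25) = √(40969559899/25) = √40969559899/5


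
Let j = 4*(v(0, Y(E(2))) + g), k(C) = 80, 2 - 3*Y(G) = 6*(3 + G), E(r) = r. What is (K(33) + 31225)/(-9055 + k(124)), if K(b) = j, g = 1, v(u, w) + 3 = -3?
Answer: -6241/1795 ≈ -3.4769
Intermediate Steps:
Y(G) = -16/3 - 2*G (Y(G) = 2/3 - 2*(3 + G) = 2/3 - (18 + 6*G)/3 = 2/3 + (-6 - 2*G) = -16/3 - 2*G)
v(u, w) = -6 (v(u, w) = -3 - 3 = -6)
j = -20 (j = 4*(-6 + 1) = 4*(-5) = -20)
K(b) = -20
(K(33) + 31225)/(-9055 + k(124)) = (-20 + 31225)/(-9055 + 80) = 31205/(-8975) = 31205*(-1/8975) = -6241/1795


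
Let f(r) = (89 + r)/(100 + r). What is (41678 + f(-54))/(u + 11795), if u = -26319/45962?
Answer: 44059701763/12468195833 ≈ 3.5338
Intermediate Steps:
f(r) = (89 + r)/(100 + r)
u = -26319/45962 ≈ -0.57263
(41678 + f(-54))/(u + 11795) = (41678 + (89 - 54)/(100 - 54))/(-26319/45962 + 11795) = (41678 + 35/46)/(542095471/45962) = (41678 + (1/46)*35)*(45962/542095471) = (41678 + 35/46)*(45962/542095471) = (1917223/46)*(45962/542095471) = 44059701763/12468195833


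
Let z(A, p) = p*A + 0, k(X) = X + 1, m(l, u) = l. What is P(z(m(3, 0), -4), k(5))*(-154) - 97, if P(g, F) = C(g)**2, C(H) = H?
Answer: -22273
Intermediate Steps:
k(X) = 1 + X
z(A, p) = A*p (z(A, p) = A*p + 0 = A*p)
P(g, F) = g**2
P(z(m(3, 0), -4), k(5))*(-154) - 97 = (3*(-4))**2*(-154) - 97 = (-12)**2*(-154) - 97 = 144*(-154) - 97 = -22176 - 97 = -22273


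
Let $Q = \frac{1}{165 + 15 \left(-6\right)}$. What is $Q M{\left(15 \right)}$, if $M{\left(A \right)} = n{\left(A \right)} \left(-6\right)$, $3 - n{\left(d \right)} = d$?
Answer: $\frac{24}{25} \approx 0.96$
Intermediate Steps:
$n{\left(d \right)} = 3 - d$
$M{\left(A \right)} = -18 + 6 A$ ($M{\left(A \right)} = \left(3 - A\right) \left(-6\right) = -18 + 6 A$)
$Q = \frac{1}{75}$ ($Q = \frac{1}{165 - 90} = \frac{1}{75} \approx 0.013333$)
$Q M{\left(15 \right)} = \frac{-18 + 6 \cdot 15}{75} = \frac{-18 + 90}{75} = \frac{1}{75} \cdot 72 = \frac{24}{25}$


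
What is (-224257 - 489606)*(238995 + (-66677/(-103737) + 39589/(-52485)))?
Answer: -103211921101063438589/604959605 ≈ -1.7061e+11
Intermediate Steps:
(-224257 - 489606)*(238995 + (-66677/(-103737) + 39589/(-52485))) = -713863*(238995 + (-66677*(-1/103737) + 39589*(-1/52485))) = -713863*(238995 + (66677/103737 - 39589/52485)) = -713863*(238995 - 67477972/604959605) = -713863*144582253319003/604959605 = -103211921101063438589/604959605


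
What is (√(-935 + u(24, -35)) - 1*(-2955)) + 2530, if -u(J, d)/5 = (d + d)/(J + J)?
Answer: 5485 + I*√133590/12 ≈ 5485.0 + 30.458*I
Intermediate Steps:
u(J, d) = -5*d/J (u(J, d) = -5*(d + d)/(J + J) = -5*2*d/(2*J) = -5*2*d*1/(2*J) = -5*d/J)
(√(-935 + u(24, -35)) - 1*(-2955)) + 2530 = (√(-935 - 5*(-35)/24) - 1*(-2955)) + 2530 = (√(-935 - 5*(-35)*1/24) + 2955) + 2530 = (√(-935 + 175/24) + 2955) + 2530 = (√(-22265/24) + 2955) + 2530 = (I*√133590/12 + 2955) + 2530 = (2955 + I*√133590/12) + 2530 = 5485 + I*√133590/12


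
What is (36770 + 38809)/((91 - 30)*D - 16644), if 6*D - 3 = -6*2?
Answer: -50386/11157 ≈ -4.5161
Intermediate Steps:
D = -3/2 (D = 1/2 + (-6*2)/6 = 1/2 + (1/6)*(-12) = 1/2 - 2 = -3/2 ≈ -1.5000)
(36770 + 38809)/((91 - 30)*D - 16644) = (36770 + 38809)/((91 - 30)*(-3/2) - 16644) = 75579/(61*(-3/2) - 16644) = 75579/(-183/2 - 16644) = 75579/(-33471/2) = 75579*(-2/33471) = -50386/11157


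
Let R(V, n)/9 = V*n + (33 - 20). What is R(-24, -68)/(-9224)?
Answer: -14805/9224 ≈ -1.6051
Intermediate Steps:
R(V, n) = 117 + 9*V*n (R(V, n) = 9*(V*n + (33 - 20)) = 9*(V*n + 13) = 9*(13 + V*n) = 117 + 9*V*n)
R(-24, -68)/(-9224) = (117 + 9*(-24)*(-68))/(-9224) = (117 + 14688)*(-1/9224) = 14805*(-1/9224) = -14805/9224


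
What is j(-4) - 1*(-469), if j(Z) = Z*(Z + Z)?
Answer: 501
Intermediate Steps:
j(Z) = 2*Z² (j(Z) = Z*(2*Z) = 2*Z²)
j(-4) - 1*(-469) = 2*(-4)² - 1*(-469) = 2*16 + 469 = 32 + 469 = 501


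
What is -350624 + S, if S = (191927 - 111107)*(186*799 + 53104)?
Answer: 16302498136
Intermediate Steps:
S = 16302848760 (S = 80820*(148614 + 53104) = 80820*201718 = 16302848760)
-350624 + S = -350624 + 16302848760 = 16302498136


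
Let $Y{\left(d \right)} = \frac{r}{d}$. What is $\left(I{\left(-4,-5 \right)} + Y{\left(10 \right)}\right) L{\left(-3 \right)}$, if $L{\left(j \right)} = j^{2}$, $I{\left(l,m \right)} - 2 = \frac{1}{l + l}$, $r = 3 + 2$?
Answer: $\frac{171}{8} \approx 21.375$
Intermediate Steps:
$r = 5$
$I{\left(l,m \right)} = 2 + \frac{1}{2 l}$ ($I{\left(l,m \right)} = 2 + \frac{1}{l + l} = 2 + \frac{1}{2 l}$)
$Y{\left(d \right)} = \frac{5}{d}$
$\left(I{\left(-4,-5 \right)} + Y{\left(10 \right)}\right) L{\left(-3 \right)} = \left(\left(2 + \frac{1}{2 \left(-4\right)}\right) + \frac{5}{10}\right) \left(-3\right)^{2} = \left(\left(2 + \frac{1}{2} \left(- \frac{1}{4}\right)\right) + 5 \cdot \frac{1}{10}\right) 9 = \left(\left(2 - \frac{1}{8}\right) + \frac{1}{2}\right) 9 = \left(\frac{15}{8} + \frac{1}{2}\right) 9 = \frac{19}{8} \cdot 9 = \frac{171}{8}$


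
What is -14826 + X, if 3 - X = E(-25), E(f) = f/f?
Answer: -14824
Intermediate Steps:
E(f) = 1
X = 2 (X = 3 - 1*1 = 3 - 1 = 2)
-14826 + X = -14826 + 2 = -14824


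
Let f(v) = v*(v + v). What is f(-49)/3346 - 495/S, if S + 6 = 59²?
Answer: 214724/166105 ≈ 1.2927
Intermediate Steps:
S = 3475 (S = -6 + 59² = -6 + 3481 = 3475)
f(v) = 2*v² (f(v) = v*(2*v) = 2*v²)
f(-49)/3346 - 495/S = (2*(-49)²)/3346 - 495/3475 = (2*2401)*(1/3346) - 495*1/3475 = 4802*(1/3346) - 99/695 = 343/239 - 99/695 = 214724/166105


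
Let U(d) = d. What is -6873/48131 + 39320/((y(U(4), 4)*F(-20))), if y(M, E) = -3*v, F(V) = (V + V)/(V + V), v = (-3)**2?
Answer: -1892696491/1299537 ≈ -1456.4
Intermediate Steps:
v = 9
F(V) = 1 (F(V) = (2*V)/((2*V)) = (2*V)*(1/(2*V)) = 1)
y(M, E) = -27 (y(M, E) = -3*9 = -27)
-6873/48131 + 39320/((y(U(4), 4)*F(-20))) = -6873/48131 + 39320/((-27*1)) = -6873*1/48131 + 39320/(-27) = -6873/48131 + 39320*(-1/27) = -6873/48131 - 39320/27 = -1892696491/1299537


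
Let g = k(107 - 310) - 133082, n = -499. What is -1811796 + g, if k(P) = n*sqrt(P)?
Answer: -1944878 - 499*I*sqrt(203) ≈ -1.9449e+6 - 7109.7*I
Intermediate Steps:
k(P) = -499*sqrt(P)
g = -133082 - 499*I*sqrt(203) (g = -499*sqrt(107 - 310) - 133082 = -499*I*sqrt(203) - 133082 = -133082 - 499*I*sqrt(203) ≈ -1.3308e+5 - 7109.7*I)
-1811796 + g = -1811796 + (-133082 - 499*I*sqrt(203)) = -1944878 - 499*I*sqrt(203)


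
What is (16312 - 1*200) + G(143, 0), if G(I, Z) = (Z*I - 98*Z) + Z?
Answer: 16112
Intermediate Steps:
G(I, Z) = -97*Z + I*Z (G(I, Z) = (I*Z - 98*Z) + Z = (-98*Z + I*Z) + Z = -97*Z + I*Z)
(16312 - 1*200) + G(143, 0) = (16312 - 1*200) + 0*(-97 + 143) = (16312 - 200) + 0*46 = 16112 + 0 = 16112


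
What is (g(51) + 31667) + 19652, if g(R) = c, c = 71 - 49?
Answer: 51341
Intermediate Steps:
c = 22
g(R) = 22
(g(51) + 31667) + 19652 = (22 + 31667) + 19652 = 31689 + 19652 = 51341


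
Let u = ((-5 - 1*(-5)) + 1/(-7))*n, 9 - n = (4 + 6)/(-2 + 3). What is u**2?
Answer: 1/49 ≈ 0.020408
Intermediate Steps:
n = -1 (n = 9 - (4 + 6)/(-2 + 3) = 9 - 10/1 = 9 - 10 = -1)
u = 1/7 (u = ((-5 - 1*(-5)) + 1/(-7))*(-1) = ((-5 + 5) + 1*(-1/7))*(-1) = (0 - 1/7)*(-1) = -1/7*(-1) = 1/7 ≈ 0.14286)
u**2 = (1/7)**2 = 1/49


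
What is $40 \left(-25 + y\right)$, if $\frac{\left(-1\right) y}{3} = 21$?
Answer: $-3520$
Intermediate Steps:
$y = -63$ ($y = \left(-3\right) 21 = -63$)
$40 \left(-25 + y\right) = 40 \left(-25 - 63\right) = 40 \left(-88\right) = -3520$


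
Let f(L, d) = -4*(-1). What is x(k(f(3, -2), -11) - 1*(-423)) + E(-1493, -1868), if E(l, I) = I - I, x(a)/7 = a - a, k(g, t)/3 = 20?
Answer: 0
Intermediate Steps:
f(L, d) = 4
k(g, t) = 60 (k(g, t) = 3*20 = 60)
x(a) = 0 (x(a) = 7*(a - a) = 7*0 = 0)
E(l, I) = 0
x(k(f(3, -2), -11) - 1*(-423)) + E(-1493, -1868) = 0 + 0 = 0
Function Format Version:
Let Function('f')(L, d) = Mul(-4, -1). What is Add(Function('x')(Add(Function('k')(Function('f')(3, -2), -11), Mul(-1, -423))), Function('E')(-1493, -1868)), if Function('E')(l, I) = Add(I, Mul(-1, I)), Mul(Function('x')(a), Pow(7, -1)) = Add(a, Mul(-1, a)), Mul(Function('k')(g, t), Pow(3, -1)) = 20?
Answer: 0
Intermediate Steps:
Function('f')(L, d) = 4
Function('k')(g, t) = 60 (Function('k')(g, t) = Mul(3, 20) = 60)
Function('x')(a) = 0 (Function('x')(a) = Mul(7, Add(a, Mul(-1, a))) = Mul(7, 0) = 0)
Function('E')(l, I) = 0
Add(Function('x')(Add(Function('k')(Function('f')(3, -2), -11), Mul(-1, -423))), Function('E')(-1493, -1868)) = Add(0, 0) = 0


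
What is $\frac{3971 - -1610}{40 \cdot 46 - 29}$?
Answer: $\frac{5581}{1811} \approx 3.0817$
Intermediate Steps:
$\frac{3971 - -1610}{40 \cdot 46 - 29} = \frac{3971 + 1610}{1840 - 29} = \frac{5581}{1811}$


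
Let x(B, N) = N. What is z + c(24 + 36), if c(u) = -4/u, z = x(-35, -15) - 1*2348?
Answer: -35446/15 ≈ -2363.1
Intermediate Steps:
z = -2363 (z = -15 - 1*2348 = -15 - 2348 = -2363)
z + c(24 + 36) = -2363 - 4/(24 + 36) = -2363 - 4/60 = -2363 - 4*1/60 = -2363 - 1/15 = -35446/15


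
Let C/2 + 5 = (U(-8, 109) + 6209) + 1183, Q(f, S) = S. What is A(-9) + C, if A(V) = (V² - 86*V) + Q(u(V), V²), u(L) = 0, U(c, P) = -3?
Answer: 15704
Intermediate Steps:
C = 14768 (C = -10 + 2*((-3 + 6209) + 1183) = -10 + 2*(6206 + 1183) = -10 + 2*7389 = -10 + 14778 = 14768)
A(V) = -86*V + 2*V² (A(V) = (V² - 86*V) + V² = -86*V + 2*V²)
A(-9) + C = 2*(-9)*(-43 - 9) + 14768 = 2*(-9)*(-52) + 14768 = 936 + 14768 = 15704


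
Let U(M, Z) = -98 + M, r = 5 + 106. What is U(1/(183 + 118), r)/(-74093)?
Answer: 29497/22301993 ≈ 0.0013226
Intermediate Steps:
r = 111
U(1/(183 + 118), r)/(-74093) = (-98 + 1/(183 + 118))/(-74093) = (-98 + 1/301)*(-1/74093) = -29497/301*(-1/74093) = 29497/22301993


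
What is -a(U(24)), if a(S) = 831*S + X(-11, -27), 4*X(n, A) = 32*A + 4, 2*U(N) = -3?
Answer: 2923/2 ≈ 1461.5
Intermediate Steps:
U(N) = -3/2 (U(N) = (½)*(-3) = -3/2)
X(n, A) = 1 + 8*A (X(n, A) = (32*A + 4)/4 = (4 + 32*A)/4 = 1 + 8*A)
a(S) = -215 + 831*S (a(S) = 831*S + (1 + 8*(-27)) = 831*S + (1 - 216) = 831*S - 215 = -215 + 831*S)
-a(U(24)) = -(-215 + 831*(-3/2)) = -(-215 - 2493/2) = -1*(-2923/2) = 2923/2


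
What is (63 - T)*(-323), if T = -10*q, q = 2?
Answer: -26809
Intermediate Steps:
T = -20 (T = -10*2 = -20)
(63 - T)*(-323) = (63 - 1*(-20))*(-323) = (63 + 20)*(-323) = 83*(-323) = -26809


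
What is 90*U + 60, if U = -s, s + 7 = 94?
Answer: -7770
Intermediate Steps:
s = 87 (s = -7 + 94 = 87)
U = -87 (U = -1*87 = -87)
90*U + 60 = 90*(-87) + 60 = -7830 + 60 = -7770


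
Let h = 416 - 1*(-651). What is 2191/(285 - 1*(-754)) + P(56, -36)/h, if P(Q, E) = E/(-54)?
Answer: 7015469/3325839 ≈ 2.1094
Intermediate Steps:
h = 1067 (h = 416 + 651 = 1067)
P(Q, E) = -E/54 (P(Q, E) = E*(-1/54) = -E/54)
2191/(285 - 1*(-754)) + P(56, -36)/h = 2191/(285 - 1*(-754)) - 1/54*(-36)/1067 = 2191/(285 + 754) + (⅔)*(1/1067) = 2191/1039 + 2/3201 = 7015469/3325839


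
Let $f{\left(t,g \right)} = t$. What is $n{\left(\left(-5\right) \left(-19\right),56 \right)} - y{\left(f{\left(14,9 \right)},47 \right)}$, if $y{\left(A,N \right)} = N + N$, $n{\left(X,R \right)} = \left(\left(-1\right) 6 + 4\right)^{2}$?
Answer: $-90$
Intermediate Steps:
$n{\left(X,R \right)} = 4$ ($n{\left(X,R \right)} = \left(-6 + 4\right)^{2} = \left(-2\right)^{2} = 4$)
$y{\left(A,N \right)} = 2 N$
$n{\left(\left(-5\right) \left(-19\right),56 \right)} - y{\left(f{\left(14,9 \right)},47 \right)} = 4 - 2 \cdot 47 = 4 - 94 = -90$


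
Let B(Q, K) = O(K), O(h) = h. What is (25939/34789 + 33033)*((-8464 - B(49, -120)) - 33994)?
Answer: -48655294301888/34789 ≈ -1.3986e+9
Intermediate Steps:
B(Q, K) = K
(25939/34789 + 33033)*((-8464 - B(49, -120)) - 33994) = (25939/34789 + 33033)*((-8464 - 1*(-120)) - 33994) = (25939*(1/34789) + 33033)*((-8464 + 120) - 33994) = (25939/34789 + 33033)*(-8344 - 33994) = (1149210976/34789)*(-42338) = -48655294301888/34789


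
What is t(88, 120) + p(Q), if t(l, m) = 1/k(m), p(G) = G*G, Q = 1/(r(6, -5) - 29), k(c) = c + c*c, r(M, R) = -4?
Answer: 43/43560 ≈ 0.00098714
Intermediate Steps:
k(c) = c + c²
Q = -1/33 (Q = 1/(-4 - 29) = 1/(-33) = -1/33 ≈ -0.030303)
p(G) = G²
t(l, m) = 1/(m*(1 + m))
t(88, 120) + p(Q) = 1/(120*(1 + 120)) + (-1/33)² = (1/120)/121 + 1/1089 = (1/120)*(1/121) + 1/1089 = 1/14520 + 1/1089 = 43/43560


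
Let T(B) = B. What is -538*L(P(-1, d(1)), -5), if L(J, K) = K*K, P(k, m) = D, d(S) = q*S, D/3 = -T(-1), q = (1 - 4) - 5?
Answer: -13450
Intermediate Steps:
q = -8 (q = -3 - 5 = -8)
D = 3 (D = 3*(-1*(-1)) = 3*1 = 3)
d(S) = -8*S
P(k, m) = 3
L(J, K) = K**2
-538*L(P(-1, d(1)), -5) = -538*(-5)**2 = -538*25 = -13450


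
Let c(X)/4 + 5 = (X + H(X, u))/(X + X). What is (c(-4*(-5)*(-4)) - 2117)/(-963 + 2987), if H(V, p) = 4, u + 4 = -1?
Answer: -1941/1840 ≈ -1.0549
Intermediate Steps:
u = -5 (u = -4 - 1 = -5)
c(X) = -20 + 2*(4 + X)/X (c(X) = -20 + 4*((X + 4)/(X + X)) = -20 + 4*((4 + X)/((2*X))) = -20 + 4*((4 + X)*(1/(2*X))) = -20 + 4*((4 + X)/(2*X)) = -20 + 2*(4 + X)/X)
(c(-4*(-5)*(-4)) - 2117)/(-963 + 2987) = ((-18 + 8/((-4*(-5)*(-4)))) - 2117)/(-963 + 2987) = ((-18 + 8/((20*(-4)))) - 2117)/2024 = ((-18 + 8/(-80)) - 2117)*(1/2024) = ((-18 + 8*(-1/80)) - 2117)*(1/2024) = ((-18 - 1/10) - 2117)*(1/2024) = (-181/10 - 2117)*(1/2024) = -21351/10*1/2024 = -1941/1840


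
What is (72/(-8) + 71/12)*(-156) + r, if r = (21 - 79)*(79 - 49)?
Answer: -1259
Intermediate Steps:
r = -1740 (r = -58*30 = -1740)
(72/(-8) + 71/12)*(-156) + r = (72/(-8) + 71/12)*(-156) - 1740 = (72*(-⅛) + 71*(1/12))*(-156) - 1740 = (-9 + 71/12)*(-156) - 1740 = -37/12*(-156) - 1740 = 481 - 1740 = -1259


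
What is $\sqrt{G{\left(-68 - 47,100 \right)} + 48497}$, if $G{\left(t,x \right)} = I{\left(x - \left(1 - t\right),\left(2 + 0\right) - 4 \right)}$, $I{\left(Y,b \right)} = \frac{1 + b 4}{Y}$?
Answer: $\frac{\sqrt{775959}}{4} \approx 220.22$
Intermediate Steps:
$I{\left(Y,b \right)} = \frac{1 + 4 b}{Y}$
$G{\left(t,x \right)} = - \frac{7}{-1 + t + x}$ ($G{\left(t,x \right)} = \frac{1 + 4 \left(\left(2 + 0\right) - 4\right)}{x - \left(1 - t\right)} = \frac{1 + 4 \left(2 - 4\right)}{x + \left(-1 + t\right)} = \frac{1 + 4 \left(-2\right)}{-1 + t + x} = \frac{1 - 8}{-1 + t + x} = \frac{1}{-1 + t + x} \left(-7\right) = - \frac{7}{-1 + t + x}$)
$\sqrt{G{\left(-68 - 47,100 \right)} + 48497} = \sqrt{- \frac{7}{-1 - 115 + 100} + 48497} = \sqrt{- \frac{7}{-16} + 48497} = \sqrt{\left(-7\right) \left(- \frac{1}{16}\right) + 48497} = \sqrt{\frac{7}{16} + 48497} = \sqrt{\frac{775959}{16}} = \frac{\sqrt{775959}}{4}$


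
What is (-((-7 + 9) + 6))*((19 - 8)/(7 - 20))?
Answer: 88/13 ≈ 6.7692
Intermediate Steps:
(-((-7 + 9) + 6))*((19 - 8)/(7 - 20)) = (-(2 + 6))*(11/(-13)) = (-1*8)*(11*(-1/13)) = -8*(-11/13) = 88/13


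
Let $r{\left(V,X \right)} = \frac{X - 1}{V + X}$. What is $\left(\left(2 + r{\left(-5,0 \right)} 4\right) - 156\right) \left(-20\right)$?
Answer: $3064$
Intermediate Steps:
$r{\left(V,X \right)} = \frac{-1 + X}{V + X}$
$\left(\left(2 + r{\left(-5,0 \right)} 4\right) - 156\right) \left(-20\right) = \left(\left(2 + \frac{-1 + 0}{-5 + 0} \cdot 4\right) - 156\right) \left(-20\right) = \left(\left(2 + \frac{1}{-5} \left(-1\right) 4\right) - 156\right) \left(-20\right) = \left(\left(2 + \left(- \frac{1}{5}\right) \left(-1\right) 4\right) - 156\right) \left(-20\right) = \left(\left(2 + \frac{1}{5} \cdot 4\right) - 156\right) \left(-20\right) = \left(\left(2 + \frac{4}{5}\right) - 156\right) \left(-20\right) = \left(\frac{14}{5} - 156\right) \left(-20\right) = \left(- \frac{766}{5}\right) \left(-20\right) = 3064$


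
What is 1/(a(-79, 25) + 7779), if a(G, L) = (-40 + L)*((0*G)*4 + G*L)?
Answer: 1/37404 ≈ 2.6735e-5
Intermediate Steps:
a(G, L) = G*L*(-40 + L) (a(G, L) = (-40 + L)*(0*4 + G*L) = (-40 + L)*(0 + G*L) = (-40 + L)*(G*L) = G*L*(-40 + L))
1/(a(-79, 25) + 7779) = 1/(-79*25*(-40 + 25) + 7779) = 1/(-79*25*(-15) + 7779) = 1/(29625 + 7779) = 1/37404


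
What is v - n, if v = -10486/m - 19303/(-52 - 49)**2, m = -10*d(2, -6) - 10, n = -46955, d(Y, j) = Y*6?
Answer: 31186446223/663065 ≈ 47034.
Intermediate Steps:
d(Y, j) = 6*Y
m = -130 (m = -60*2 - 10 = -10*12 - 10 = -120 - 10 = -130)
v = 52229148/663065 (v = -10486/(-130) - 19303/(-52 - 49)**2 = -10486*(-1/130) - 19303/((-101)**2) = 5243/65 - 19303/10201 = 52229148/663065 ≈ 78.769)
v - n = 52229148/663065 - 1*(-46955) = 52229148/663065 + 46955 = 31186446223/663065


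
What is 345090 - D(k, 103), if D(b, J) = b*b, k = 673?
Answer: -107839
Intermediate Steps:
D(b, J) = b²
345090 - D(k, 103) = 345090 - 1*673² = 345090 - 1*452929 = 345090 - 452929 = -107839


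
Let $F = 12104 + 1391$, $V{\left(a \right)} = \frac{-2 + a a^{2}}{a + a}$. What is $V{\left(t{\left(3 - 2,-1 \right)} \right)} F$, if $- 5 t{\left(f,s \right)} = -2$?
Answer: $- \frac{326579}{10} \approx -32658.0$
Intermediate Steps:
$t{\left(f,s \right)} = \frac{2}{5}$ ($t{\left(f,s \right)} = \left(- \frac{1}{5}\right) \left(-2\right) = \frac{2}{5}$)
$V{\left(a \right)} = \frac{-2 + a^{3}}{2 a}$
$F = 13495$
$V{\left(t{\left(3 - 2,-1 \right)} \right)} F = \frac{-2 + \left(\frac{2}{5}\right)^{3}}{2 \cdot \frac{2}{5}} \cdot 13495 = \frac{1}{2} \cdot \frac{5}{2} \left(-2 + \frac{8}{125}\right) 13495 = \frac{1}{2} \cdot \frac{5}{2} \left(- \frac{242}{125}\right) 13495 = \left(- \frac{121}{50}\right) 13495 = - \frac{326579}{10}$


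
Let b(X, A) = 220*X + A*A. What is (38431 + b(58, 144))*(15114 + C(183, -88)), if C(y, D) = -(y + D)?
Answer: 1080271613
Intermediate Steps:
b(X, A) = A² + 220*X (b(X, A) = 220*X + A² = A² + 220*X)
C(y, D) = -D - y (C(y, D) = -(D + y) = -D - y)
(38431 + b(58, 144))*(15114 + C(183, -88)) = (38431 + (144² + 220*58))*(15114 + (-1*(-88) - 1*183)) = (38431 + (20736 + 12760))*(15114 + (88 - 183)) = (38431 + 33496)*(15114 - 95) = 71927*15019 = 1080271613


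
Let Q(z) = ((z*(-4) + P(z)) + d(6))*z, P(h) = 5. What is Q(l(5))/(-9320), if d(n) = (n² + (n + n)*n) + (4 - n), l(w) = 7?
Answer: -581/9320 ≈ -0.062339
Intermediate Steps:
d(n) = 4 - n + 3*n² (d(n) = (n² + (2*n)*n) + (4 - n) = (n² + 2*n²) + (4 - n) = 3*n² + (4 - n) = 4 - n + 3*n²)
Q(z) = z*(111 - 4*z) (Q(z) = ((z*(-4) + 5) + (4 - 1*6 + 3*6²))*z = ((-4*z + 5) + (4 - 6 + 3*36))*z = ((5 - 4*z) + (4 - 6 + 108))*z = ((5 - 4*z) + 106)*z = (111 - 4*z)*z = z*(111 - 4*z))
Q(l(5))/(-9320) = (7*(111 - 4*7))/(-9320) = (7*(111 - 28))*(-1/9320) = (7*83)*(-1/9320) = 581*(-1/9320) = -581/9320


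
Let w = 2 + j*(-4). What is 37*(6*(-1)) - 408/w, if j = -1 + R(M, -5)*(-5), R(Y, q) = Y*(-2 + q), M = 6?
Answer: -30790/139 ≈ -221.51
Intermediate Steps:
j = 209 (j = -1 + (6*(-2 - 5))*(-5) = -1 + (6*(-7))*(-5) = -1 - 42*(-5) = -1 + 210 = 209)
w = -834 (w = 2 + 209*(-4) = 2 - 836 = -834)
37*(6*(-1)) - 408/w = 37*(6*(-1)) - 408/(-834) = 37*(-6) - 408*(-1)/834 = -222 - 1*(-68/139) = -222 + 68/139 = -30790/139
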